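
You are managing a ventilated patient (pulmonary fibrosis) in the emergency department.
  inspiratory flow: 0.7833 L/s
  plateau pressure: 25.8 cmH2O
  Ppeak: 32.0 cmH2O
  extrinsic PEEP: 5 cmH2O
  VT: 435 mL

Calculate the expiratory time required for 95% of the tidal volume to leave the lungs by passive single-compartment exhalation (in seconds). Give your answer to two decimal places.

0.50

R = (PIP − Pplat)/V̇ = (32.0 − 25.8) / 0.7833 = 6.2/0.7833 = 7.915 cmH2O·s/L.
C = Vt/(Pplat − PEEP) = 435.0 / (25.8 − 5) = 435.0/20.8 = 20.913 mL/cmH2O.
τ = R × C = 7.915 × 0.02091 L/cmH2O = 0.1655 s.
t = −τ·ln(1 − 0.95) = −0.1655·ln(0.05) = 0.4958 s.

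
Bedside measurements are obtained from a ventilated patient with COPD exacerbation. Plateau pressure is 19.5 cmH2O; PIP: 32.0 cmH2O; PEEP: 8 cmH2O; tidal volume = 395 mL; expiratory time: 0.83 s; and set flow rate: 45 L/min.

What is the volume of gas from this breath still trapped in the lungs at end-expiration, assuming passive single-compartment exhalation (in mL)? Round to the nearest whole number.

Flow: 45 L/min ÷ 60 = 0.75 L/s.
R = (PIP − Pplat)/V̇ = (32.0 − 19.5) / 0.75 = 12.5/0.75 = 16.667 cmH2O·s/L.
C = Vt/(Pplat − PEEP) = 395.0 / (19.5 − 8) = 395.0/11.5 = 34.348 mL/cmH2O.
τ = R × C = 16.667 × 0.03435 L/cmH2O = 0.5725 s.
Fraction remaining = e^(−Te/τ) = e^(−0.83/0.5725) = 0.2346.
Trapped volume = 395.0 × 0.2346 = 92.667 mL.

93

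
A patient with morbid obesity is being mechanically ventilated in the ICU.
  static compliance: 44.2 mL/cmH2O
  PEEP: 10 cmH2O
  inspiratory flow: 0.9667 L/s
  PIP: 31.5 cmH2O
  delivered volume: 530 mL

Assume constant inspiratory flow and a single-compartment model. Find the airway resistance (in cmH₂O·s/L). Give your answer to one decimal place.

Equation of motion (constant flow): PIP = Vt/C + R·V̇ + PEEP.
R·V̇ = PIP − Vt/C − PEEP = 31.5 − 530/44.2 − 10 = 31.5 − 11.991 − 10 = 9.509 cmH2O.
R = 9.509 / 0.9667 = 9.837 cmH2O·s/L.

9.8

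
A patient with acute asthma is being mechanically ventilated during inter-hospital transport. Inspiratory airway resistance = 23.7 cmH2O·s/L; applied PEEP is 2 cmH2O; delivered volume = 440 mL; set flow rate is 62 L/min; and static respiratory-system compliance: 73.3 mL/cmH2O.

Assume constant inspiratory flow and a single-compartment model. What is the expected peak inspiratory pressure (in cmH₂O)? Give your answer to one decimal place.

Flow: 62 L/min ÷ 60 = 1.0333 L/s.
Equation of motion (constant flow): PIP = Vt/C + R·V̇ + PEEP.
PIP = 440/73.3 + 23.7×1.0333 + 2 = 6.003 + 24.489 + 2 = 32.492 cmH2O.

32.5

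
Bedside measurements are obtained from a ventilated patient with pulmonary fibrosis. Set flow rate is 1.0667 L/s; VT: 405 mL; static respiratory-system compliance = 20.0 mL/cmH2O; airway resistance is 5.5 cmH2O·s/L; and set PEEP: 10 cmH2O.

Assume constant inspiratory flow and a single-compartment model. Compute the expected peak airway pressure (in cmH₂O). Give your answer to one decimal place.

Equation of motion (constant flow): PIP = Vt/C + R·V̇ + PEEP.
PIP = 405/20.0 + 5.5×1.0667 + 10 = 20.25 + 5.867 + 10 = 36.117 cmH2O.

36.1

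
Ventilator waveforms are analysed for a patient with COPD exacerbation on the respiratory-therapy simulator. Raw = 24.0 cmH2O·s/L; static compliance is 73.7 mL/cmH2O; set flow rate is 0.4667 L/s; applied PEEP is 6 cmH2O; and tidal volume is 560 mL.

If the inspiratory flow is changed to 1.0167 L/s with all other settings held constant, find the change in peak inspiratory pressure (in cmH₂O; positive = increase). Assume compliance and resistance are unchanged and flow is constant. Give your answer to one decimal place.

PIP = Vt/C + R·V̇ + PEEP (constant-flow equation of motion).
Only the resistive term changes: ΔPIP = R × ΔV̇ = 24.0 × (1.0167 − 0.4667) = 24.0 × 0.55 = 13.2 cmH2O.

13.2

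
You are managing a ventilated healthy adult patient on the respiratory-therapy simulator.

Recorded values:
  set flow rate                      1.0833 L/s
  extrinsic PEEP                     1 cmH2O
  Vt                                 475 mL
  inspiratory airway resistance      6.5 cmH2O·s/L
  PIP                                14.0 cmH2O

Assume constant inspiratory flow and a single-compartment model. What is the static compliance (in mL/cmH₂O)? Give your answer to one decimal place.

Equation of motion (constant flow): PIP = Vt/C + R·V̇ + PEEP.
Vt/C = PIP − R·V̇ − PEEP = 14.0 − 6.5×1.0833 − 1 = 14.0 − 7.041 − 1 = 5.959 cmH2O.
C = Vt / 5.959 = 475 / 5.959 = 79.711 mL/cmH2O.

79.7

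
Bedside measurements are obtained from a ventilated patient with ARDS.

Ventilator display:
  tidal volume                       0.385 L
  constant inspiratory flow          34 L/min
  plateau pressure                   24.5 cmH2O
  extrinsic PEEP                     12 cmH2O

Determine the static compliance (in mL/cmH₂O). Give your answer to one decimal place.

30.8

Cstat = Vt / (Pplat − PEEP) = 385 / (24.5 − 12) = 385 / 12.5 = 30.8 mL/cmH2O.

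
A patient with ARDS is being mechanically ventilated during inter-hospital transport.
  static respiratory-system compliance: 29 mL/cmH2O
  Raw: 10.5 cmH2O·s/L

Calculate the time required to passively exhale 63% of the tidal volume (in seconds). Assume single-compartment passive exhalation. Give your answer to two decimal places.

τ = R × C = 10.5 × 29 mL/cmH2O = 10.5 × 0.029 L/cmH2O = 0.3045 s.
Exhaled fraction f = 1 − e^(−t/τ) → t = −τ·ln(1 − f) = −0.3045·ln(0.37) = 0.3027 s.

0.30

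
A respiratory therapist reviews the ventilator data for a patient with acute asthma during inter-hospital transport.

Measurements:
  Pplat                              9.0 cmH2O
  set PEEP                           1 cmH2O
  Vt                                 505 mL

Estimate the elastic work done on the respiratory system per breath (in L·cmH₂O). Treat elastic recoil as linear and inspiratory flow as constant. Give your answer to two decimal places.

2.02

Elastic work ≈ ½ × (Pplat − PEEP) × Vt = 0.5 × (9.0 − 1) × 0.505 L = 0.5 × 8.0 × 0.505 = 2.02 L·cmH2O.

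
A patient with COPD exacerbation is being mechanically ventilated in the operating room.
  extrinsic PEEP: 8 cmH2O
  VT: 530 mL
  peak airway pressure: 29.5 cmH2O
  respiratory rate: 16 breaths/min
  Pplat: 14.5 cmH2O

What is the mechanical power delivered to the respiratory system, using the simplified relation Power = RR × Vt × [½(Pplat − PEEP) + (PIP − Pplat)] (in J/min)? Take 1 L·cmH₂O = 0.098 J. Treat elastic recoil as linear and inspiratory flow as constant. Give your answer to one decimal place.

15.2

Per-breath work = Vt × [½(Pplat−PEEP) + (PIP−Pplat)] = 0.530 × [0.5×6.5 + 15.0] = 0.530 × 18.25 = 9.673 L·cmH2O.
Power = 16 × 9.673 = 154.77 L·cmH2O/min.
× 0.098 J/(L·cmH2O) → 15.167 J/min.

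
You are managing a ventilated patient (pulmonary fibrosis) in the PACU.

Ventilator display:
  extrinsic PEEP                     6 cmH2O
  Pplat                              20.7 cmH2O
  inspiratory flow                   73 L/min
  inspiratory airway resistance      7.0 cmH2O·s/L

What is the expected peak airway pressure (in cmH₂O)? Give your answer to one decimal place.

Flow: 73 L/min ÷ 60 = 1.2167 L/s.
PIP = Pplat + Raw × flow = 20.7 + 7.0 × 1.2167 = 20.7 + 8.517 = 29.217 cmH2O.

29.2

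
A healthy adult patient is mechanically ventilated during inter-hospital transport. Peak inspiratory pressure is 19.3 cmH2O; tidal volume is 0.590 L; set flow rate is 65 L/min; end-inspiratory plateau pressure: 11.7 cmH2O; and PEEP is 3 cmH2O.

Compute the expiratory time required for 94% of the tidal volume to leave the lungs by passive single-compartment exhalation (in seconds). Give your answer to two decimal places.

Flow: 65 L/min ÷ 60 = 1.0833 L/s.
R = (PIP − Pplat)/V̇ = (19.3 − 11.7) / 1.0833 = 7.6/1.0833 = 7.016 cmH2O·s/L.
C = Vt/(Pplat − PEEP) = 590.0 / (11.7 − 3) = 590.0/8.7 = 67.816 mL/cmH2O.
τ = R × C = 7.016 × 0.06782 L/cmH2O = 0.4758 s.
t = −τ·ln(1 − 0.94) = −0.4758·ln(0.06) = 1.339 s.

1.34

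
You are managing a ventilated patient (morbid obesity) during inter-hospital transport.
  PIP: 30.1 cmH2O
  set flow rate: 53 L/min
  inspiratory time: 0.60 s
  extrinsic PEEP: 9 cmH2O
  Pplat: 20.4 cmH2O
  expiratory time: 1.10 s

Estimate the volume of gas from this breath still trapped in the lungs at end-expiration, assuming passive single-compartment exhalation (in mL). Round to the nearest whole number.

61

Flow: 53 L/min ÷ 60 = 0.8833 L/s.
Vt = flow × Ti = 0.8833 L/s × 0.60 s × 1000 mL/L = 529.98 mL.
R = (PIP − Pplat)/V̇ = (30.1 − 20.4) / 0.8833 = 9.7/0.8833 = 10.982 cmH2O·s/L.
C = Vt/(Pplat − PEEP) = 529.98 / (20.4 − 9) = 529.98/11.4 = 46.489 mL/cmH2O.
τ = R × C = 10.982 × 0.04649 L/cmH2O = 0.5106 s.
Fraction remaining = e^(−Te/τ) = e^(−1.10/0.5106) = 0.116.
Trapped volume = 529.98 × 0.116 = 61.478 mL.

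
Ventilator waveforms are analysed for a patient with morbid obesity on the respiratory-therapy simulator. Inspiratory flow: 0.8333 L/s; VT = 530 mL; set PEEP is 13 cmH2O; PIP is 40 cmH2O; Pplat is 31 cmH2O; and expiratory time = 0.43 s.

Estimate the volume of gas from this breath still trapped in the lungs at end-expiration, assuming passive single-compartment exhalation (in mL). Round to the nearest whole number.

R = (PIP − Pplat)/V̇ = (40 − 31) / 0.8333 = 9.0/0.8333 = 10.8 cmH2O·s/L.
C = Vt/(Pplat − PEEP) = 530.0 / (31 − 13) = 530.0/18.0 = 29.444 mL/cmH2O.
τ = R × C = 10.8 × 0.02944 L/cmH2O = 0.318 s.
Fraction remaining = e^(−Te/τ) = e^(−0.43/0.318) = 0.2587.
Trapped volume = 530.0 × 0.2587 = 137.11 mL.

137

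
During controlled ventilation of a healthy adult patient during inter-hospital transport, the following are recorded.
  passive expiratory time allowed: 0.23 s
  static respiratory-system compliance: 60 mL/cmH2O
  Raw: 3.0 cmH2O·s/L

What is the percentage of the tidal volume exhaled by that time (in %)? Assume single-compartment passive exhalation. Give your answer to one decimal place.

τ = R × C = 3.0 × 60 mL/cmH2O = 3.0 × 0.060 L/cmH2O = 0.18 s.
Passive exhalation: V(t)/V₀ = e^(−t/τ) = e^(−0.23/0.18) = 0.2787.
Fraction exhaled = 1 − 0.2787 = 0.7213 → 72.13%.

72.1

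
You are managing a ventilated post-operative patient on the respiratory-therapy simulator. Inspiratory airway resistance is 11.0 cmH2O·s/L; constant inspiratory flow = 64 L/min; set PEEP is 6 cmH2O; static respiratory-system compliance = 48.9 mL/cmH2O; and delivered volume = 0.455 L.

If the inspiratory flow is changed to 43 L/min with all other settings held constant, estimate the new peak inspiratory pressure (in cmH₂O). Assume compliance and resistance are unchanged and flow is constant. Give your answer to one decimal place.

23.2

Flow: 64 L/min ÷ 60 = 1.0667 L/s.
New flow: 43 L/min ÷ 60 = 0.7167 L/s.
PIP = Vt/C + R·V̇ + PEEP (constant-flow equation of motion).
Only the resistive term changes: ΔPIP = R × ΔV̇ = 11.0 × (0.7167 − 1.0667) = 11.0 × -0.35 = -3.85 cmH2O.
Original PIP = 455/48.9 + 11.0×1.0667 + 6 = 27.038 cmH2O; new PIP = 27.038 + (-3.85) = 23.188 cmH2O.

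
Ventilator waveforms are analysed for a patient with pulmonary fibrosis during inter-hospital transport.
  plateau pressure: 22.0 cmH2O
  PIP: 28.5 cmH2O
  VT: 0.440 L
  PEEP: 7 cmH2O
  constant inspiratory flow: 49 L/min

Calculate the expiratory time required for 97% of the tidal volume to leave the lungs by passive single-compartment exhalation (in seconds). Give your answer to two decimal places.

0.82

Flow: 49 L/min ÷ 60 = 0.8167 L/s.
R = (PIP − Pplat)/V̇ = (28.5 − 22.0) / 0.8167 = 6.5/0.8167 = 7.959 cmH2O·s/L.
C = Vt/(Pplat − PEEP) = 440.0 / (22.0 − 7) = 440.0/15.0 = 29.333 mL/cmH2O.
τ = R × C = 7.959 × 0.02933 L/cmH2O = 0.2334 s.
t = −τ·ln(1 − 0.97) = −0.2334·ln(0.03) = 0.8184 s.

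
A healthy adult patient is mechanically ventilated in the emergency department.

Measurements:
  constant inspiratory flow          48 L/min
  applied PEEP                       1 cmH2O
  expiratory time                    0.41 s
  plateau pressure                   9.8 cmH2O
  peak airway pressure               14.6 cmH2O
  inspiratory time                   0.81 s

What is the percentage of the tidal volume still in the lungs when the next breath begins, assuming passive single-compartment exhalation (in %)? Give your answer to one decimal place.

Flow: 48 L/min ÷ 60 = 0.8 L/s.
Vt = flow × Ti = 0.8 L/s × 0.81 s × 1000 mL/L = 648.0 mL.
R = (PIP − Pplat)/V̇ = (14.6 − 9.8) / 0.8 = 4.8/0.8 = 6.0 cmH2O·s/L.
C = Vt/(Pplat − PEEP) = 648.0 / (9.8 − 1) = 648.0/8.8 = 73.636 mL/cmH2O.
τ = R × C = 6.0 × 0.07364 L/cmH2O = 0.4418 s.
Fraction remaining at end-expiration = e^(−Te/τ) = e^(−0.41/0.4418) = 0.3953 → 39.53%.

39.5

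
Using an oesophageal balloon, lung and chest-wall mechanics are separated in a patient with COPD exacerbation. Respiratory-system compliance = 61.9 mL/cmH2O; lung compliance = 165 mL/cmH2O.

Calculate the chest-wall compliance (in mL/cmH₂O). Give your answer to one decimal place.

1/Ccw = 1/Crs − 1/CL.
1/Ccw = 1/61.9 − 1/165 = 0.01009.
Ccw = 99.108 mL/cmH2O.

99.1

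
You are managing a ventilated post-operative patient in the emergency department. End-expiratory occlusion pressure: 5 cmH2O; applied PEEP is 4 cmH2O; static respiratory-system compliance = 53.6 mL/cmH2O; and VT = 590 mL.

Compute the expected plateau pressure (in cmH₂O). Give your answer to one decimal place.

16.0

End-expiratory occlusion gives total PEEP = 5 cmH2O (intrinsic PEEP = 5 − 4 = 1). Use total PEEP for the elastic gradient.
Pplat = PEEPtotal + Vt / Cstat = 5 + 590 / 53.6 = 5 + 11.007 = 16.007 cmH2O.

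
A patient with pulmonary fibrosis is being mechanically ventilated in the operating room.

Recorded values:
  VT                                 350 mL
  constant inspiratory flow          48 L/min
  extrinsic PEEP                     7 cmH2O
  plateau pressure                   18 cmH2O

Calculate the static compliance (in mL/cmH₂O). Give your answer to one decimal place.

Cstat = Vt / (Pplat − PEEP) = 350 / (18 − 7) = 350 / 11.0 = 31.818 mL/cmH2O.

31.8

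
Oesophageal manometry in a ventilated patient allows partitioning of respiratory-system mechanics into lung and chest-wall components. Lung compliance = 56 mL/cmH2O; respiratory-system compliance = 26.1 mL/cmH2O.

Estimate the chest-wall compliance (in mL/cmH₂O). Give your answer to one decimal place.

48.9

1/Ccw = 1/Crs − 1/CL.
1/Ccw = 1/26.1 − 1/56 = 0.02046.
Ccw = 48.876 mL/cmH2O.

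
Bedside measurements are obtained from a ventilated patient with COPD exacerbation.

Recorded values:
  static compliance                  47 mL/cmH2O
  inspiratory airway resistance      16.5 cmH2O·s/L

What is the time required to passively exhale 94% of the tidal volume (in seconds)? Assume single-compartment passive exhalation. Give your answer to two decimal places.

2.18

τ = R × C = 16.5 × 47 mL/cmH2O = 16.5 × 0.047 L/cmH2O = 0.7755 s.
Exhaled fraction f = 1 − e^(−t/τ) → t = −τ·ln(1 − f) = −0.7755·ln(0.06) = 2.182 s.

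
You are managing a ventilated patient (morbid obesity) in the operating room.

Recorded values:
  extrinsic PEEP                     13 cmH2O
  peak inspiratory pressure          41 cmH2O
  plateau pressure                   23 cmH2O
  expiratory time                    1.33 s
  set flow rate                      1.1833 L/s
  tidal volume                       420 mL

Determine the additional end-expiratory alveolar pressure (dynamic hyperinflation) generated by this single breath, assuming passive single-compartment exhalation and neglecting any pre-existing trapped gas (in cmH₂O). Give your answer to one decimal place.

R = (PIP − Pplat)/V̇ = (41 − 23) / 1.1833 = 18.0/1.1833 = 15.212 cmH2O·s/L.
C = Vt/(Pplat − PEEP) = 420.0 / (23 − 13) = 420.0/10.0 = 42.0 mL/cmH2O.
τ = R × C = 15.212 × 0.042 L/cmH2O = 0.6389 s.
Fraction remaining = e^(−Te/τ) = e^(−1.33/0.6389) = 0.1247; trapped volume = 420.0 × 0.1247 = 52.374 mL.
Additional alveolar pressure from trapping ≈ V_trapped / C = 52.374 / 42.0 = 1.247 cmH2O.

1.2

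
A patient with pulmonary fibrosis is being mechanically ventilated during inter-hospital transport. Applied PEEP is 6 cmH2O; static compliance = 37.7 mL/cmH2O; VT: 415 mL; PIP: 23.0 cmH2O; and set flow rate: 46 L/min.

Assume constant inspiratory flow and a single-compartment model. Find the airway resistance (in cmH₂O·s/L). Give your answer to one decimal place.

7.8

Flow: 46 L/min ÷ 60 = 0.7667 L/s.
Equation of motion (constant flow): PIP = Vt/C + R·V̇ + PEEP.
R·V̇ = PIP − Vt/C − PEEP = 23.0 − 415/37.7 − 6 = 23.0 − 11.008 − 6 = 5.992 cmH2O.
R = 5.992 / 0.7667 = 7.815 cmH2O·s/L.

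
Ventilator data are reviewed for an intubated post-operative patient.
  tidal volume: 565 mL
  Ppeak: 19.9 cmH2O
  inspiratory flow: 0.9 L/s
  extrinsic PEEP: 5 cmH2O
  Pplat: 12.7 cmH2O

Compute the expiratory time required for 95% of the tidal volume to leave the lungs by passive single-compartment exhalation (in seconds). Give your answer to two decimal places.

R = (PIP − Pplat)/V̇ = (19.9 − 12.7) / 0.9 = 7.2/0.9 = 8.0 cmH2O·s/L.
C = Vt/(Pplat − PEEP) = 565.0 / (12.7 − 5) = 565.0/7.7 = 73.377 mL/cmH2O.
τ = R × C = 8.0 × 0.07338 L/cmH2O = 0.587 s.
t = −τ·ln(1 − 0.95) = −0.587·ln(0.05) = 1.758 s.

1.76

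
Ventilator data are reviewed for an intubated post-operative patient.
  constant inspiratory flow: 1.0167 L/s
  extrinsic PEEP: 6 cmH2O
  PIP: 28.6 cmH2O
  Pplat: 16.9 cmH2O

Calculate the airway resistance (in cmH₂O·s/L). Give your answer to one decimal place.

11.5

Raw = (PIP − Pplat) / flow = (28.6 − 16.9) / 1.0167 = 11.7 / 1.0167 = 11.508 cmH2O·s/L.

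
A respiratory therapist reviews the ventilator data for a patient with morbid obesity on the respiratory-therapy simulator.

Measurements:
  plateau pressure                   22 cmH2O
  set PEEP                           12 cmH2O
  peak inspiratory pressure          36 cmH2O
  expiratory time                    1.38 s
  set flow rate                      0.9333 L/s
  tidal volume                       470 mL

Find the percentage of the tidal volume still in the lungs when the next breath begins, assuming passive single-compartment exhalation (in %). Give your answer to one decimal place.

R = (PIP − Pplat)/V̇ = (36 − 22) / 0.9333 = 14.0/0.9333 = 15.001 cmH2O·s/L.
C = Vt/(Pplat − PEEP) = 470.0 / (22 − 12) = 470.0/10.0 = 47.0 mL/cmH2O.
τ = R × C = 15.001 × 0.047 L/cmH2O = 0.705 s.
Fraction remaining at end-expiration = e^(−Te/τ) = e^(−1.38/0.705) = 0.1412 → 14.12%.

14.1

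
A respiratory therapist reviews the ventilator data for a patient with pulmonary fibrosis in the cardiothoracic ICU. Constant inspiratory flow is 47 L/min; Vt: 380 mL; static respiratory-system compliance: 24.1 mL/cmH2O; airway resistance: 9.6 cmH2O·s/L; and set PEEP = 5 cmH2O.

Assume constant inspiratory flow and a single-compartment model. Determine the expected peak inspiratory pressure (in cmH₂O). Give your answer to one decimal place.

28.3

Flow: 47 L/min ÷ 60 = 0.7833 L/s.
Equation of motion (constant flow): PIP = Vt/C + R·V̇ + PEEP.
PIP = 380/24.1 + 9.6×0.7833 + 5 = 15.768 + 7.52 + 5 = 28.288 cmH2O.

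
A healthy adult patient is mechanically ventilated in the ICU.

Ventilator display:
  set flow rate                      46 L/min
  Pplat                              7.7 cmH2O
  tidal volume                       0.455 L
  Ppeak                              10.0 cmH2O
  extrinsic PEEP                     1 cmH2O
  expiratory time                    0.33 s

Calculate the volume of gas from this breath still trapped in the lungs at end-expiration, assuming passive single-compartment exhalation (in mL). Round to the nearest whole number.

90

Flow: 46 L/min ÷ 60 = 0.7667 L/s.
R = (PIP − Pplat)/V̇ = (10.0 − 7.7) / 0.7667 = 2.3/0.7667 = 3.0 cmH2O·s/L.
C = Vt/(Pplat − PEEP) = 455.0 / (7.7 − 1) = 455.0/6.7 = 67.91 mL/cmH2O.
τ = R × C = 3.0 × 0.06791 L/cmH2O = 0.2037 s.
Fraction remaining = e^(−Te/τ) = e^(−0.33/0.2037) = 0.1979.
Trapped volume = 455.0 × 0.1979 = 90.045 mL.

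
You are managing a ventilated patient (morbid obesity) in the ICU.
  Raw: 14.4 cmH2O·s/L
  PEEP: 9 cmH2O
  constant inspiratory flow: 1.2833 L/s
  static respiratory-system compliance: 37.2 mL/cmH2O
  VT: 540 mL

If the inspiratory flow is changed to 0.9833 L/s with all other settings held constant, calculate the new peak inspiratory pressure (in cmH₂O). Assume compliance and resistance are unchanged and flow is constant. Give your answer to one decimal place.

37.7

PIP = Vt/C + R·V̇ + PEEP (constant-flow equation of motion).
Only the resistive term changes: ΔPIP = R × ΔV̇ = 14.4 × (0.9833 − 1.2833) = 14.4 × -0.3 = -4.32 cmH2O.
Original PIP = 540/37.2 + 14.4×1.2833 + 9 = 41.996 cmH2O; new PIP = 41.996 + (-4.32) = 37.676 cmH2O.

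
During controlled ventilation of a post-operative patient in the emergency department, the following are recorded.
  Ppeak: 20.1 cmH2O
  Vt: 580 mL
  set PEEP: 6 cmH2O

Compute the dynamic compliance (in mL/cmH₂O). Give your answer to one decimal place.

41.1

Dynamic compliance = Vt / (PIP − PEEP) = 580 / (20.1 − 6) = 580 / 14.1 = 41.135 mL/cmH2O.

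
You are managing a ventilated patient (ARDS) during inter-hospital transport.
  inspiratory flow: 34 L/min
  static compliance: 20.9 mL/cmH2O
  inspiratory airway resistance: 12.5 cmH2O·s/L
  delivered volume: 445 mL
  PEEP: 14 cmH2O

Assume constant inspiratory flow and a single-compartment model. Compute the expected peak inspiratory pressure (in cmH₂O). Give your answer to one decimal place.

Flow: 34 L/min ÷ 60 = 0.5667 L/s.
Equation of motion (constant flow): PIP = Vt/C + R·V̇ + PEEP.
PIP = 445/20.9 + 12.5×0.5667 + 14 = 21.292 + 7.084 + 14 = 42.376 cmH2O.

42.4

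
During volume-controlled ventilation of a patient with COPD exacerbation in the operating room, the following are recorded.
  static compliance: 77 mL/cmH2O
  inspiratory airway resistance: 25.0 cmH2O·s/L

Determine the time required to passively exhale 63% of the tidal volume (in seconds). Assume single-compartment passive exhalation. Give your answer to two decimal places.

τ = R × C = 25.0 × 77 mL/cmH2O = 25.0 × 0.077 L/cmH2O = 1.925 s.
Exhaled fraction f = 1 − e^(−t/τ) → t = −τ·ln(1 − f) = −1.925·ln(0.37) = 1.914 s.

1.91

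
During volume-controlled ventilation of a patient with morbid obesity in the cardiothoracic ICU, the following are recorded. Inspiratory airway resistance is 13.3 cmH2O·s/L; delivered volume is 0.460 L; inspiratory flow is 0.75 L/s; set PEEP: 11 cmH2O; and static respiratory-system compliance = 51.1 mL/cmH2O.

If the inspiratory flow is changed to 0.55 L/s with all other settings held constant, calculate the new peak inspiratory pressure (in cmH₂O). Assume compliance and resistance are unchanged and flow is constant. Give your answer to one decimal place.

PIP = Vt/C + R·V̇ + PEEP (constant-flow equation of motion).
Only the resistive term changes: ΔPIP = R × ΔV̇ = 13.3 × (0.55 − 0.75) = 13.3 × -0.2 = -2.66 cmH2O.
Original PIP = 460/51.1 + 13.3×0.75 + 11 = 29.977 cmH2O; new PIP = 29.977 + (-2.66) = 27.317 cmH2O.

27.3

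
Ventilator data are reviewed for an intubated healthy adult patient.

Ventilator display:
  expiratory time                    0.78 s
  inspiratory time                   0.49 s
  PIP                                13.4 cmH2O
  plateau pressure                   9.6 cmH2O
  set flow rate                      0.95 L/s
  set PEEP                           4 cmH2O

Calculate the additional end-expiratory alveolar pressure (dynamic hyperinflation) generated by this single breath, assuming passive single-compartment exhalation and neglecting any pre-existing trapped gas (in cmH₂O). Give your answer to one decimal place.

0.5

Vt = flow × Ti = 0.95 L/s × 0.49 s × 1000 mL/L = 465.5 mL.
R = (PIP − Pplat)/V̇ = (13.4 − 9.6) / 0.95 = 3.8/0.95 = 4.0 cmH2O·s/L.
C = Vt/(Pplat − PEEP) = 465.5 / (9.6 − 4) = 465.5/5.6 = 83.125 mL/cmH2O.
τ = R × C = 4.0 × 0.08313 L/cmH2O = 0.3325 s.
Fraction remaining = e^(−Te/τ) = e^(−0.78/0.3325) = 0.09576; trapped volume = 465.5 × 0.09576 = 44.576 mL.
Additional alveolar pressure from trapping ≈ V_trapped / C = 44.576 / 83.125 = 0.5363 cmH2O.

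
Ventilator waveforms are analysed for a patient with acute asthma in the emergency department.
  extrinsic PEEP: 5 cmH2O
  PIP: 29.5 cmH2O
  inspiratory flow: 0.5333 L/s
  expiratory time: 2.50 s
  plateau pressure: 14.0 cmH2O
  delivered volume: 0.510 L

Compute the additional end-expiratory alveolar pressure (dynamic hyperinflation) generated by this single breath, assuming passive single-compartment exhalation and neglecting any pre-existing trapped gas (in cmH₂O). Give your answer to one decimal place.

R = (PIP − Pplat)/V̇ = (29.5 − 14.0) / 0.5333 = 15.5/0.5333 = 29.064 cmH2O·s/L.
C = Vt/(Pplat − PEEP) = 510.0 / (14.0 − 5) = 510.0/9.0 = 56.667 mL/cmH2O.
τ = R × C = 29.064 × 0.05667 L/cmH2O = 1.647 s.
Fraction remaining = e^(−Te/τ) = e^(−2.50/1.647) = 0.2192; trapped volume = 510.0 × 0.2192 = 111.79 mL.
Additional alveolar pressure from trapping ≈ V_trapped / C = 111.79 / 56.667 = 1.973 cmH2O.

2.0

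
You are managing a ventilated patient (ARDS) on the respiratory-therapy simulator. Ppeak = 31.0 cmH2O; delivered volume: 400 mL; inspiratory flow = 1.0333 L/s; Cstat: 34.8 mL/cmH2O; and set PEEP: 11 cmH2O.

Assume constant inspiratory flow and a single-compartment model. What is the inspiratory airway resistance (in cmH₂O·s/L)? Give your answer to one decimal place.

8.2

Equation of motion (constant flow): PIP = Vt/C + R·V̇ + PEEP.
R·V̇ = PIP − Vt/C − PEEP = 31.0 − 400/34.8 − 11 = 31.0 − 11.494 − 11 = 8.506 cmH2O.
R = 8.506 / 1.0333 = 8.232 cmH2O·s/L.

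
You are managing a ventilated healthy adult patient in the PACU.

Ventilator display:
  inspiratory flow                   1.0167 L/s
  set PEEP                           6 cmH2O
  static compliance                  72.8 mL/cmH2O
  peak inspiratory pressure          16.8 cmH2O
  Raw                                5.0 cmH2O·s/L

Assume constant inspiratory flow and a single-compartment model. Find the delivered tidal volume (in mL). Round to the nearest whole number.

416

Equation of motion (constant flow): PIP = Vt/C + R·V̇ + PEEP.
Vt/C = PIP − R·V̇ − PEEP = 16.8 − 5.084 − 6 = 5.716 cmH2O.
Vt = C × 5.716 = 72.8 × 5.716 = 416.12 mL.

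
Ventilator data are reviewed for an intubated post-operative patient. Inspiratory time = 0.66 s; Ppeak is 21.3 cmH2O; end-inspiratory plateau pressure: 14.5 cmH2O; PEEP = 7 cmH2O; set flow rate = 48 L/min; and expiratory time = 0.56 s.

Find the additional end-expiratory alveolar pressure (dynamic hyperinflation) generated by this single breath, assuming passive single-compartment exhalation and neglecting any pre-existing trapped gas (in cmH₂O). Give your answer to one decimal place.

2.9

Flow: 48 L/min ÷ 60 = 0.8 L/s.
Vt = flow × Ti = 0.8 L/s × 0.66 s × 1000 mL/L = 528.0 mL.
R = (PIP − Pplat)/V̇ = (21.3 − 14.5) / 0.8 = 6.8/0.8 = 8.5 cmH2O·s/L.
C = Vt/(Pplat − PEEP) = 528.0 / (14.5 − 7) = 528.0/7.5 = 70.4 mL/cmH2O.
τ = R × C = 8.5 × 0.0704 L/cmH2O = 0.5984 s.
Fraction remaining = e^(−Te/τ) = e^(−0.56/0.5984) = 0.3923; trapped volume = 528.0 × 0.3923 = 207.13 mL.
Additional alveolar pressure from trapping ≈ V_trapped / C = 207.13 / 70.4 = 2.942 cmH2O.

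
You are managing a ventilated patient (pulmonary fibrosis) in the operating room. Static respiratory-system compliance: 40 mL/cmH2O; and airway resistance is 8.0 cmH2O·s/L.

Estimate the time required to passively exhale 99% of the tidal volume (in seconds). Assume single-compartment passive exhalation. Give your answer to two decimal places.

1.47

τ = R × C = 8.0 × 40 mL/cmH2O = 8.0 × 0.040 L/cmH2O = 0.32 s.
Exhaled fraction f = 1 − e^(−t/τ) → t = −τ·ln(1 − f) = −0.32·ln(0.01) = 1.474 s.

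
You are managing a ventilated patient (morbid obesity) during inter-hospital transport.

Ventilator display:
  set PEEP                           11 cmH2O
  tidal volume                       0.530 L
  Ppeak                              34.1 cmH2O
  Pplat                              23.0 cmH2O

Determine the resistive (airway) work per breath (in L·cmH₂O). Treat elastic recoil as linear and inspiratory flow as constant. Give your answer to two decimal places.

With constant inspiratory flow the resistive pressure is constant at PIP − Pplat = 34.1 − 23.0 = 11.1 cmH2O, so resistive work = 11.1 × 0.530 = 5.883 L·cmH2O.

5.88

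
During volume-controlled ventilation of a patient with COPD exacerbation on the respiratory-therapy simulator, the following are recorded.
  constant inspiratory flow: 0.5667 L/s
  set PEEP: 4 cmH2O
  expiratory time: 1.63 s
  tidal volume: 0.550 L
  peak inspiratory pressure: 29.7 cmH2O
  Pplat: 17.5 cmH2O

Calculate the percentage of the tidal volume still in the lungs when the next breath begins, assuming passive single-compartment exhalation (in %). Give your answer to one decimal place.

15.6

R = (PIP − Pplat)/V̇ = (29.7 − 17.5) / 0.5667 = 12.2/0.5667 = 21.528 cmH2O·s/L.
C = Vt/(Pplat − PEEP) = 550.0 / (17.5 − 4) = 550.0/13.5 = 40.741 mL/cmH2O.
τ = R × C = 21.528 × 0.04074 L/cmH2O = 0.8771 s.
Fraction remaining at end-expiration = e^(−Te/τ) = e^(−1.63/0.8771) = 0.1559 → 15.59%.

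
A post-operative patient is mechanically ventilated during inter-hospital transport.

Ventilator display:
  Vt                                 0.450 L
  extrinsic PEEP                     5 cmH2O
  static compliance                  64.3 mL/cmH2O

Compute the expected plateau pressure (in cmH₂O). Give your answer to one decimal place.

Pplat = PEEP + Vt / Cstat = 5 + 450 / 64.3 = 5 + 6.998 = 11.998 cmH2O.

12.0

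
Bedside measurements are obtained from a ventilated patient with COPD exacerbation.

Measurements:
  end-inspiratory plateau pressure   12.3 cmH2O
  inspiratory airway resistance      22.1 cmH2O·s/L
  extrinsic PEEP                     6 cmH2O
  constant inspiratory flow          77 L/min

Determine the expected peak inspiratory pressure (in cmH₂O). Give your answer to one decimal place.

Flow: 77 L/min ÷ 60 = 1.2833 L/s.
PIP = Pplat + Raw × flow = 12.3 + 22.1 × 1.2833 = 12.3 + 28.361 = 40.661 cmH2O.

40.7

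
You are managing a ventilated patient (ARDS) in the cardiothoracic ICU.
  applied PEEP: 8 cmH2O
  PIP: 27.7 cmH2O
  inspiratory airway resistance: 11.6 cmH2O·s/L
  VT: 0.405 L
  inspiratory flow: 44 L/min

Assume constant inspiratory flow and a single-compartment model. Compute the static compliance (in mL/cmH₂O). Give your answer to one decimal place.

36.2

Flow: 44 L/min ÷ 60 = 0.7333 L/s.
Equation of motion (constant flow): PIP = Vt/C + R·V̇ + PEEP.
Vt/C = PIP − R·V̇ − PEEP = 27.7 − 11.6×0.7333 − 8 = 27.7 − 8.506 − 8 = 11.194 cmH2O.
C = Vt / 11.194 = 405 / 11.194 = 36.18 mL/cmH2O.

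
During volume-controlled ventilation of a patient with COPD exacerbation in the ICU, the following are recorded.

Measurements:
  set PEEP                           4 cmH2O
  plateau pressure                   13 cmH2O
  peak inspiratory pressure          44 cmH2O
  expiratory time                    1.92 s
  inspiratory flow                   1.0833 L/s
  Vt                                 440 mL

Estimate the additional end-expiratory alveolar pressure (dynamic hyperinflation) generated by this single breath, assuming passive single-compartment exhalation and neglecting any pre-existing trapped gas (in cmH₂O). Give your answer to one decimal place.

2.3

R = (PIP − Pplat)/V̇ = (44 − 13) / 1.0833 = 31.0/1.0833 = 28.616 cmH2O·s/L.
C = Vt/(Pplat − PEEP) = 440.0 / (13 − 4) = 440.0/9.0 = 48.889 mL/cmH2O.
τ = R × C = 28.616 × 0.04889 L/cmH2O = 1.399 s.
Fraction remaining = e^(−Te/τ) = e^(−1.92/1.399) = 0.2535; trapped volume = 440.0 × 0.2535 = 111.54 mL.
Additional alveolar pressure from trapping ≈ V_trapped / C = 111.54 / 48.889 = 2.281 cmH2O.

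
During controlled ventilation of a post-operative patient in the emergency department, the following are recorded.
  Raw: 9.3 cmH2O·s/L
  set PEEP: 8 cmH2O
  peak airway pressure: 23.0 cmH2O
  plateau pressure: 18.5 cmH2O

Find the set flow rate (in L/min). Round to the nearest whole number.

flow = (PIP − Pplat) / Raw = (23.0 − 18.5) / 9.3 = 0.4839 L/s × 60 = 29.034 L/min.

29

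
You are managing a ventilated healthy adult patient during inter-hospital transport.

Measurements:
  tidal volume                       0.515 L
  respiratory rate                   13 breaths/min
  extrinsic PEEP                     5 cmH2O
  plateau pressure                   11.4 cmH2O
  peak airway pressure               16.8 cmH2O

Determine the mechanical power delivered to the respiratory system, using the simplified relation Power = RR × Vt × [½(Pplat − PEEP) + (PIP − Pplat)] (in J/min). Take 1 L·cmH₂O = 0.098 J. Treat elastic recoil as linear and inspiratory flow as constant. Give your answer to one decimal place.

Per-breath work = Vt × [½(Pplat−PEEP) + (PIP−Pplat)] = 0.515 × [0.5×6.4 + 5.4] = 0.515 × 8.6 = 4.429 L·cmH2O.
Power = 13 × 4.429 = 57.577 L·cmH2O/min.
× 0.098 J/(L·cmH2O) → 5.643 J/min.

5.6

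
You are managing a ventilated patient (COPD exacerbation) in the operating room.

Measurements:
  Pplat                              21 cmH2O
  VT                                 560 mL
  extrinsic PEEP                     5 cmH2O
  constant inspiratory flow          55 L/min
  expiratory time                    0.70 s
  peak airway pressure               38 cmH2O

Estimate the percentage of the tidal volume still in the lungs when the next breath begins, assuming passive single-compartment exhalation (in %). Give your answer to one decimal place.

Flow: 55 L/min ÷ 60 = 0.9167 L/s.
R = (PIP − Pplat)/V̇ = (38 − 21) / 0.9167 = 17.0/0.9167 = 18.545 cmH2O·s/L.
C = Vt/(Pplat − PEEP) = 560.0 / (21 − 5) = 560.0/16.0 = 35.0 mL/cmH2O.
τ = R × C = 18.545 × 0.035 L/cmH2O = 0.6491 s.
Fraction remaining at end-expiration = e^(−Te/τ) = e^(−0.70/0.6491) = 0.3401 → 34.01%.

34.0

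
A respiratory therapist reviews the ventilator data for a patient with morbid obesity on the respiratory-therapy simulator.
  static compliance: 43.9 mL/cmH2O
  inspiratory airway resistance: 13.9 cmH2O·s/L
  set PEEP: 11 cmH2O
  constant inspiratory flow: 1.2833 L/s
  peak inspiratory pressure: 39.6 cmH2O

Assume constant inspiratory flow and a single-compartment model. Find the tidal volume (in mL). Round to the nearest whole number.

472

Equation of motion (constant flow): PIP = Vt/C + R·V̇ + PEEP.
Vt/C = PIP − R·V̇ − PEEP = 39.6 − 17.838 − 11 = 10.762 cmH2O.
Vt = C × 10.762 = 43.9 × 10.762 = 472.45 mL.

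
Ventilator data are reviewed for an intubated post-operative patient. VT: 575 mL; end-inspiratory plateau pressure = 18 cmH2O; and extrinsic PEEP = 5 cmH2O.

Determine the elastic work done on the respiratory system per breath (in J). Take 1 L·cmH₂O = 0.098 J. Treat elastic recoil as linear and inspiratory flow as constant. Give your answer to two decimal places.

Elastic work ≈ ½ × (Pplat − PEEP) × Vt = 0.5 × (18 − 5) × 0.575 L = 0.5 × 13.0 × 0.575 = 3.738 L·cmH2O.
× 0.098 J/(L·cmH2O) → 0.3663 J.

0.37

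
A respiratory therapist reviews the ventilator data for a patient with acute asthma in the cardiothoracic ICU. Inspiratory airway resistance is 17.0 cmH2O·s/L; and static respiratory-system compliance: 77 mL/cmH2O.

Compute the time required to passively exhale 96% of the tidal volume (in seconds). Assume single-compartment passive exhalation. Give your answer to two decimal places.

4.21

τ = R × C = 17.0 × 77 mL/cmH2O = 17.0 × 0.077 L/cmH2O = 1.309 s.
Exhaled fraction f = 1 − e^(−t/τ) → t = −τ·ln(1 − f) = −1.309·ln(0.04) = 4.214 s.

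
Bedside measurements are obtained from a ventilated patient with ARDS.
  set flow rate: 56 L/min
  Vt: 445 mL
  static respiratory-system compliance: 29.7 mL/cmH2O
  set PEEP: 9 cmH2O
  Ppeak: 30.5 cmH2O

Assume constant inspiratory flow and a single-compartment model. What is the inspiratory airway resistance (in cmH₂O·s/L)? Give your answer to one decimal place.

Flow: 56 L/min ÷ 60 = 0.9333 L/s.
Equation of motion (constant flow): PIP = Vt/C + R·V̇ + PEEP.
R·V̇ = PIP − Vt/C − PEEP = 30.5 − 445/29.7 − 9 = 30.5 − 14.983 − 9 = 6.517 cmH2O.
R = 6.517 / 0.9333 = 6.983 cmH2O·s/L.

7.0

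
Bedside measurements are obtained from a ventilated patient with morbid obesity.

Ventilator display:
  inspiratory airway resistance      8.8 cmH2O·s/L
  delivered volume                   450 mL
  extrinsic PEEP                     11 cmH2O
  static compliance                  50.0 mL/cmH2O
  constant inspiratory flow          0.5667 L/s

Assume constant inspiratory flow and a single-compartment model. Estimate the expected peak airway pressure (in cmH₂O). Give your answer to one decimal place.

Equation of motion (constant flow): PIP = Vt/C + R·V̇ + PEEP.
PIP = 450/50.0 + 8.8×0.5667 + 11 = 9.0 + 4.987 + 11 = 24.987 cmH2O.

25.0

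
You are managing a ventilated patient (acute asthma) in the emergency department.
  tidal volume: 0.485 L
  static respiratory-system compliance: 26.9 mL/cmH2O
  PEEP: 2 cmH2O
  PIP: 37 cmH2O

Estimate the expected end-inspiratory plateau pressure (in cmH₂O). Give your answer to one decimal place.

Pplat = PEEP + Vt / Cstat = 2 + 485 / 26.9 = 2 + 18.03 = 20.03 cmH2O.

20.0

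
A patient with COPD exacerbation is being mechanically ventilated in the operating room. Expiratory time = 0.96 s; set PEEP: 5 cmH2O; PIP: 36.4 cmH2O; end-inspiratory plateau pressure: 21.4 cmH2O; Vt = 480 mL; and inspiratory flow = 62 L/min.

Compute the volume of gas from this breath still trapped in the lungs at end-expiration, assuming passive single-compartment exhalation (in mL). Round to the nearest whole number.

50

Flow: 62 L/min ÷ 60 = 1.0333 L/s.
R = (PIP − Pplat)/V̇ = (36.4 − 21.4) / 1.0333 = 15.0/1.0333 = 14.517 cmH2O·s/L.
C = Vt/(Pplat − PEEP) = 480.0 / (21.4 − 5) = 480.0/16.4 = 29.268 mL/cmH2O.
τ = R × C = 14.517 × 0.02927 L/cmH2O = 0.4249 s.
Fraction remaining = e^(−Te/τ) = e^(−0.96/0.4249) = 0.1044.
Trapped volume = 480.0 × 0.1044 = 50.112 mL.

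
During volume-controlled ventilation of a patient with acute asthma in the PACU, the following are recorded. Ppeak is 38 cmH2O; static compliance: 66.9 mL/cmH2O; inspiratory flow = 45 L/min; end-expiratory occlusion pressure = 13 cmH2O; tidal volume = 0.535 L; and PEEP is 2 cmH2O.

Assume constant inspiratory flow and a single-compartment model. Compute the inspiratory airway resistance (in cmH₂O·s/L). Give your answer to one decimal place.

Flow: 45 L/min ÷ 60 = 0.75 L/s.
Total PEEP = 13 cmH2O (set 2 + intrinsic 11); this is the baseline alveolar pressure.
Equation of motion (constant flow): PIP = Vt/C + R·V̇ + PEEP.
R·V̇ = PIP − Vt/C − PEEP = 38 − 535/66.9 − 13 = 38 − 7.997 − 13 = 17.003 cmH2O.
R = 17.003 / 0.75 = 22.671 cmH2O·s/L.

22.7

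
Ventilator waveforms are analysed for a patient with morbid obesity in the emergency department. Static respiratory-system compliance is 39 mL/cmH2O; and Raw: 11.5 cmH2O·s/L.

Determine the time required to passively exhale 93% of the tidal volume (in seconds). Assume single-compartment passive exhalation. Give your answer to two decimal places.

1.19

τ = R × C = 11.5 × 39 mL/cmH2O = 11.5 × 0.039 L/cmH2O = 0.4485 s.
Exhaled fraction f = 1 − e^(−t/τ) → t = −τ·ln(1 − f) = −0.4485·ln(0.07) = 1.193 s.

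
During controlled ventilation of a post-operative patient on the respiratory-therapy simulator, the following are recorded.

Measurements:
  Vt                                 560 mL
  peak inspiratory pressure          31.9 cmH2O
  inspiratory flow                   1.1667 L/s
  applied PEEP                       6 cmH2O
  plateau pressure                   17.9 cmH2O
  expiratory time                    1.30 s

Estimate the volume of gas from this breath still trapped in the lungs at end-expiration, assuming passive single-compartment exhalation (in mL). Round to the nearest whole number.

56

R = (PIP − Pplat)/V̇ = (31.9 − 17.9) / 1.1667 = 14.0/1.1667 = 12.0 cmH2O·s/L.
C = Vt/(Pplat − PEEP) = 560.0 / (17.9 − 6) = 560.0/11.9 = 47.059 mL/cmH2O.
τ = R × C = 12.0 × 0.04706 L/cmH2O = 0.5647 s.
Fraction remaining = e^(−Te/τ) = e^(−1.30/0.5647) = 0.1.
Trapped volume = 560.0 × 0.1 = 56.0 mL.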